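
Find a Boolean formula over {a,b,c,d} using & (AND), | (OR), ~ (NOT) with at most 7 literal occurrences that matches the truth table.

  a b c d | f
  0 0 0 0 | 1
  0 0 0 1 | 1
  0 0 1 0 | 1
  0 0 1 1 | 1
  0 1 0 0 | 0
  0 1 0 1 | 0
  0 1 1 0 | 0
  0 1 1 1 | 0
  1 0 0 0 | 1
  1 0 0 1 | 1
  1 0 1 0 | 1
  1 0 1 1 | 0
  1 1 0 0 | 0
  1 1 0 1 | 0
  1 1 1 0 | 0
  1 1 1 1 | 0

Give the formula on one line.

  ~d = 1010101010101010
  ~a = 1111111100000000
  (~d | ~a) = 1111111110101010
  ~c = 1100110011001100
  (~c & a) = 0000000011001100
  ((~d | ~a) | (~c & a)) = 1111111111101110
  ~b = 1111000011110000
  (((~d | ~a) | (~c & a)) & ~b) = 1111000011100000

(((~d | ~a) | (~c & a)) & ~b)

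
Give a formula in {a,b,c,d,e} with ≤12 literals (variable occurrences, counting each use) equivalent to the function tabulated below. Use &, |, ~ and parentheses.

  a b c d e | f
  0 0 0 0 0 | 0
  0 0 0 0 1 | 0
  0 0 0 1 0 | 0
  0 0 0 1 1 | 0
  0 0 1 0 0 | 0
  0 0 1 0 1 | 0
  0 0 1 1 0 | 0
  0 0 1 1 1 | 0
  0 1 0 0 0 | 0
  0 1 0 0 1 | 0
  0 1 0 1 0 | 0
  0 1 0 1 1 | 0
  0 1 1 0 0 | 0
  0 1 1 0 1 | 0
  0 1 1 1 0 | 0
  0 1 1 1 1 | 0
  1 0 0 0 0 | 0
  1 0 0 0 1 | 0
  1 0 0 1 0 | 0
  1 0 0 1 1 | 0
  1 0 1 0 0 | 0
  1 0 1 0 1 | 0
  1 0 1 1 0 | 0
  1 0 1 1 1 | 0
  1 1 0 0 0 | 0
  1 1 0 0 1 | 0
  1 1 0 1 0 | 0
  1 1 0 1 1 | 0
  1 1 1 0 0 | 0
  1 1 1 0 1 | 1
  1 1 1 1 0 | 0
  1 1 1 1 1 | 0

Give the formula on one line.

  ~d = 11001100110011001100110011001100
  (~d & b) = 00000000110011000000000011001100
  ((~d & b) & c) = 00000000000011000000000000001100
  (e & ((~d & b) & c)) = 00000000000001000000000000000100
  ~a = 11111111111111110000000000000000
  (~a & ~d) = 11001100110011000000000000000000
  ((e & ((~d & b) & c)) | (~a & ~d)) = 11001100110011000000000000000100
  (e & d) = 00010001000100010001000100010001
  ((e & d) | a) = 00010001000100011111111111111111
  (((e & ((~d & b) & c)) | (~a & ~d)) & ((e & d) | a)) = 00000000000000000000000000000100

(((e & ((~d & b) & c)) | (~a & ~d)) & ((e & d) | a))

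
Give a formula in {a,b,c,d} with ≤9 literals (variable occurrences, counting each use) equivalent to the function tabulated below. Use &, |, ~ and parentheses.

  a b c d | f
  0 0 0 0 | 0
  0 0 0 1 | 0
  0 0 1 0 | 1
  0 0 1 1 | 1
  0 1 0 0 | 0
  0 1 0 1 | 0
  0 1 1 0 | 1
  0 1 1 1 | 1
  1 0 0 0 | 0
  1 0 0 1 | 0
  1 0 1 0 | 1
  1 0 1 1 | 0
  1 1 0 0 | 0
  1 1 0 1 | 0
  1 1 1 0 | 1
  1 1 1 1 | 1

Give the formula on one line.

  ~b = 1111000011110000
  ~d = 1010101010101010
  (~b & ~d) = 1010000010100000
  ~a = 1111111100000000
  ((~b & ~d) | ~a) = 1111111110100000
  (((~b & ~d) | ~a) | b) = 1111111110101111
  ~c = 1100110011001100
  (~c | b) = 1100111111001111
  ((((~b & ~d) | ~a) | b) | (~c | b)) = 1111111111101111
  (((((~b & ~d) | ~a) | b) | (~c | b)) & c) = 0011001100100011

(((((~b & ~d) | ~a) | b) | (~c | b)) & c)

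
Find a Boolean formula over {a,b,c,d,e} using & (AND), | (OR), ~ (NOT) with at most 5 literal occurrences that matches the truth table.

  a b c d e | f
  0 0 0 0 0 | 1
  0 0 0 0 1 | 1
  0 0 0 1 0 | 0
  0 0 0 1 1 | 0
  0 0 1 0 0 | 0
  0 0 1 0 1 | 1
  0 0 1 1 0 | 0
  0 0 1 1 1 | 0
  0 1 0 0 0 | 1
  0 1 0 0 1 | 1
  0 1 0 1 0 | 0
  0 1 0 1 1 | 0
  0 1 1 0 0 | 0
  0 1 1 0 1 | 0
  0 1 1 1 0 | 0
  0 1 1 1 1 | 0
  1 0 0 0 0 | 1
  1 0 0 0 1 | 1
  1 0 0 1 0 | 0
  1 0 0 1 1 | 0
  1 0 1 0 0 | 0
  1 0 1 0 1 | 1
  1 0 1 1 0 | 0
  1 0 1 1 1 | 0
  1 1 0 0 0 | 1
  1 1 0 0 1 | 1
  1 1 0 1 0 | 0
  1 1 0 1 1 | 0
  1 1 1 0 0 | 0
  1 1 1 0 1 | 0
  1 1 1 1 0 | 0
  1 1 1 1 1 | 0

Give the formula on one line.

((~d & ~c) | (~b & (e & ~d)))

  ~d = 11001100110011001100110011001100
  ~c = 11110000111100001111000011110000
  (~d & ~c) = 11000000110000001100000011000000
  ~b = 11111111000000001111111100000000
  (e & ~d) = 01000100010001000100010001000100
  (~b & (e & ~d)) = 01000100000000000100010000000000
  ((~d & ~c) | (~b & (e & ~d))) = 11000100110000001100010011000000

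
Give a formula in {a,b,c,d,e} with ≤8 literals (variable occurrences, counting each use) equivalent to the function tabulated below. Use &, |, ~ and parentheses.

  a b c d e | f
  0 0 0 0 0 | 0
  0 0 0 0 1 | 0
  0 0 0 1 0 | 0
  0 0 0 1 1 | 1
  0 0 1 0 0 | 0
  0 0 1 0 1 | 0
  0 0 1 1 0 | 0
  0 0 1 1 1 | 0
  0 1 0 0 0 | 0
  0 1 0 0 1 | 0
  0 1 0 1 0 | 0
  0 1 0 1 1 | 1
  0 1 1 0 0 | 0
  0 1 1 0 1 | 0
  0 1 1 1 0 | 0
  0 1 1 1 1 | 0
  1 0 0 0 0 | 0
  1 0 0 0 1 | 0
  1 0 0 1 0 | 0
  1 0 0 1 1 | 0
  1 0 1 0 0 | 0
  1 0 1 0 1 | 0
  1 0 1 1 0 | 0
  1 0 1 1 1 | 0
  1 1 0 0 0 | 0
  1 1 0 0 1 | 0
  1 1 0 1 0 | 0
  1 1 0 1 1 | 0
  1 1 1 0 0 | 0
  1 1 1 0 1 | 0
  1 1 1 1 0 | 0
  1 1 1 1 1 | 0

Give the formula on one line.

(((e & d) & ((~a & (a | d)) | c)) & (~c & d))

  (e & d) = 00010001000100010001000100010001
  ~a = 11111111111111110000000000000000
  (a | d) = 00110011001100111111111111111111
  (~a & (a | d)) = 00110011001100110000000000000000
  ((~a & (a | d)) | c) = 00111111001111110000111100001111
  ((e & d) & ((~a & (a | d)) | c)) = 00010001000100010000000100000001
  ~c = 11110000111100001111000011110000
  (~c & d) = 00110000001100000011000000110000
  (((e & d) & ((~a & (a | d)) | c)) & (~c & d)) = 00010000000100000000000000000000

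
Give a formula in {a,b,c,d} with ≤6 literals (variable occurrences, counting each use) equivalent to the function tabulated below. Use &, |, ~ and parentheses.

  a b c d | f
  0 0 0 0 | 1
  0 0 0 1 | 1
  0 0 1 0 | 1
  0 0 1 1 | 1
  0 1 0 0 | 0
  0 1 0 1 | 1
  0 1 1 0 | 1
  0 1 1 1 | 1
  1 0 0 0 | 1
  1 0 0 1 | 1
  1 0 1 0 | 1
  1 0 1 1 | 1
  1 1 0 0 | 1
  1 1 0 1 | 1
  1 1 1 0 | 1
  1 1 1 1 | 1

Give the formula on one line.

  ~b = 1111000011110000
  (a | ~b) = 1111000011111111
  (d | c) = 0111011101110111
  ~c = 1100110011001100
  ((d | c) & ~c) = 0100010001000100
  ((a | ~b) | ((d | c) & ~c)) = 1111010011111111
  (((a | ~b) | ((d | c) & ~c)) | c) = 1111011111111111

(((a | ~b) | ((d | c) & ~c)) | c)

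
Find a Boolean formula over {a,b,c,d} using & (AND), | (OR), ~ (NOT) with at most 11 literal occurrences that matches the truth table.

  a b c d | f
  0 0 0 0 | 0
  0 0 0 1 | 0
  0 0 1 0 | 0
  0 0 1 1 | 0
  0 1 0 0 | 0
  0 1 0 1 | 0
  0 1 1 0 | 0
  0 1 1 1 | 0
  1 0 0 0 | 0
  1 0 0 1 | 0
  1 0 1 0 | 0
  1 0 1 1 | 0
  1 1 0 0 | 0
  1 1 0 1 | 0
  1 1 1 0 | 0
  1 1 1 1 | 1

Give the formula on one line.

(((c | (d & (~a | c))) & ((~b & ~d) | d)) & (b & a))

  ~a = 1111111100000000
  (~a | c) = 1111111100110011
  (d & (~a | c)) = 0101010100010001
  (c | (d & (~a | c))) = 0111011100110011
  ~b = 1111000011110000
  ~d = 1010101010101010
  (~b & ~d) = 1010000010100000
  ((~b & ~d) | d) = 1111010111110101
  ((c | (d & (~a | c))) & ((~b & ~d) | d)) = 0111010100110001
  (b & a) = 0000000000001111
  (((c | (d & (~a | c))) & ((~b & ~d) | d)) & (b & a)) = 0000000000000001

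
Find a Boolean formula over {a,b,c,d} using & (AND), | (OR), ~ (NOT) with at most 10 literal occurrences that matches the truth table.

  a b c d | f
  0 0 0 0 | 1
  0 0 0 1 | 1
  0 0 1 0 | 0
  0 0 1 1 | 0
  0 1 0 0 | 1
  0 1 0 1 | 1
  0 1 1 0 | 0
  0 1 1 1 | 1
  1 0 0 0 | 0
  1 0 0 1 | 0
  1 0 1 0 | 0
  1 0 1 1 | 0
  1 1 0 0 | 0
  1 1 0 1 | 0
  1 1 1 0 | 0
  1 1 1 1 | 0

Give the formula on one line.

((~a & ~c) | ((~a & d) & (a | (b & d))))

  ~a = 1111111100000000
  ~c = 1100110011001100
  (~a & ~c) = 1100110000000000
  (~a & d) = 0101010100000000
  (b & d) = 0000010100000101
  (a | (b & d)) = 0000010111111111
  ((~a & d) & (a | (b & d))) = 0000010100000000
  ((~a & ~c) | ((~a & d) & (a | (b & d)))) = 1100110100000000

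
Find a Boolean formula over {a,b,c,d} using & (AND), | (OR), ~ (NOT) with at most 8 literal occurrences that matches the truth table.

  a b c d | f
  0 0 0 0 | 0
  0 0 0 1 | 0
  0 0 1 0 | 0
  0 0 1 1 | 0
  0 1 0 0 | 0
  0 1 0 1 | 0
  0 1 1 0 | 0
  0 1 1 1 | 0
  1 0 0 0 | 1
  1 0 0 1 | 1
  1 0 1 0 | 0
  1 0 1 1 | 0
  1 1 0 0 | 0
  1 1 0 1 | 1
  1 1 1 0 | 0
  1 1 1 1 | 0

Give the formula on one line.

  ~c = 1100110011001100
  (d & ~c) = 0100010001000100
  ~b = 1111000011110000
  ((d & ~c) | ~b) = 1111010011110100
  (a & ((d & ~c) | ~b)) = 0000000011110100
  ((a & ((d & ~c) | ~b)) & ~c) = 0000000011000100

((a & ((d & ~c) | ~b)) & ~c)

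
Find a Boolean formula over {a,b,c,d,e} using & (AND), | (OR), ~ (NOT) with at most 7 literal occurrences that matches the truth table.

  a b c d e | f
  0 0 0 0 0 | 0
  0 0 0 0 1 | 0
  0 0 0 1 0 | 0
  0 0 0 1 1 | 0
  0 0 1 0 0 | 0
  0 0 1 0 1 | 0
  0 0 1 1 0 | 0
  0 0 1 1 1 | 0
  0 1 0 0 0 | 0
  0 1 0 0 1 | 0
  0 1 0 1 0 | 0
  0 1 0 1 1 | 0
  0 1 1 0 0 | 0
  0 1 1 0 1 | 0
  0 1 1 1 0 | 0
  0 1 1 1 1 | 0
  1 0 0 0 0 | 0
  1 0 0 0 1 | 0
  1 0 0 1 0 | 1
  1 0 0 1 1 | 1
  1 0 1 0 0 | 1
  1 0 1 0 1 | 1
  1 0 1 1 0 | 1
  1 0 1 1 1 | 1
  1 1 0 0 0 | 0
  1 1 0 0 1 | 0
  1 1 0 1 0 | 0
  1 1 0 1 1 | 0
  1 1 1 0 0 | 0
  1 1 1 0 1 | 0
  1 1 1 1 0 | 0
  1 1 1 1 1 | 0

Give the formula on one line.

(((b | a) & ~b) & (((~a | c) & ~d) | d))

  (b | a) = 00000000111111111111111111111111
  ~b = 11111111000000001111111100000000
  ((b | a) & ~b) = 00000000000000001111111100000000
  ~a = 11111111111111110000000000000000
  (~a | c) = 11111111111111110000111100001111
  ~d = 11001100110011001100110011001100
  ((~a | c) & ~d) = 11001100110011000000110000001100
  (((~a | c) & ~d) | d) = 11111111111111110011111100111111
  (((b | a) & ~b) & (((~a | c) & ~d) | d)) = 00000000000000000011111100000000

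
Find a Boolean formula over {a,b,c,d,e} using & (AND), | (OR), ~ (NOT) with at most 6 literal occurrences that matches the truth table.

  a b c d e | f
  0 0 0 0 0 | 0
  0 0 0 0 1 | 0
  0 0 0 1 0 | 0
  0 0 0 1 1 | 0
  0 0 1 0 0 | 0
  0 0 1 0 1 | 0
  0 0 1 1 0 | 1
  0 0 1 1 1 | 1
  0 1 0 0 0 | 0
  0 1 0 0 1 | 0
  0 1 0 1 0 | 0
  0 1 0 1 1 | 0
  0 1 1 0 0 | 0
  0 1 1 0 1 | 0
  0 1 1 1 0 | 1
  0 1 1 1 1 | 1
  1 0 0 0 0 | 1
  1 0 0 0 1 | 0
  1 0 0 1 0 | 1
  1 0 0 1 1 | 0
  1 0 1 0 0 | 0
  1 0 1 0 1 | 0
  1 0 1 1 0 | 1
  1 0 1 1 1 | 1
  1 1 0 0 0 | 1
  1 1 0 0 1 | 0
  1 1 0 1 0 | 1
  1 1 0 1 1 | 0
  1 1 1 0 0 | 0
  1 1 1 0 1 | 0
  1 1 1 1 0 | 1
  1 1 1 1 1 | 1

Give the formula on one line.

(((c & d) | (a & ~c)) & (~e | c))

  (c & d) = 00000011000000110000001100000011
  ~c = 11110000111100001111000011110000
  (a & ~c) = 00000000000000001111000011110000
  ((c & d) | (a & ~c)) = 00000011000000111111001111110011
  ~e = 10101010101010101010101010101010
  (~e | c) = 10101111101011111010111110101111
  (((c & d) | (a & ~c)) & (~e | c)) = 00000011000000111010001110100011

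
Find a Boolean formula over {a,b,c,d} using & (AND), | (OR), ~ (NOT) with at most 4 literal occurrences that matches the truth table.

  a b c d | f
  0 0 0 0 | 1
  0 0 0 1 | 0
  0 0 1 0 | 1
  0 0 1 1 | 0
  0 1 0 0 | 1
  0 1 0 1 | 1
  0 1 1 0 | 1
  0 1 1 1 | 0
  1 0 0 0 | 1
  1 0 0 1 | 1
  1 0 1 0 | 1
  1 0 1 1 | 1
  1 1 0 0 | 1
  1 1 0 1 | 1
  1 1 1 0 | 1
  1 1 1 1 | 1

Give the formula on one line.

((a | ~d) | (b & ~c))

  ~d = 1010101010101010
  (a | ~d) = 1010101011111111
  ~c = 1100110011001100
  (b & ~c) = 0000110000001100
  ((a | ~d) | (b & ~c)) = 1010111011111111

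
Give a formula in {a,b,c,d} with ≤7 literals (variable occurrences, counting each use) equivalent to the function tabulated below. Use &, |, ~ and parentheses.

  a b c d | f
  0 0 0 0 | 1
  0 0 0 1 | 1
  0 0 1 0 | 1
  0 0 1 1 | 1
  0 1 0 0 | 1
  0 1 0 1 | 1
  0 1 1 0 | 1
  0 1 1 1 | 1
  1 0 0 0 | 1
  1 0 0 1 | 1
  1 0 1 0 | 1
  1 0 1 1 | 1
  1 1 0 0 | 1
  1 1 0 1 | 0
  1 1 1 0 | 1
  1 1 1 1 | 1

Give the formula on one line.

  ~a = 1111111100000000
  ~b = 1111000011110000
  (~a | ~b) = 1111111111110000
  (d & (~a | ~b)) = 0101010101010000
  (c | (d & (~a | ~b))) = 0111011101110011
  ~d = 1010101010101010
  (c & ~a) = 0011001100000000
  (~d | (c & ~a)) = 1011101110101010
  ((c | (d & (~a | ~b))) | (~d | (c & ~a))) = 1111111111111011

((c | (d & (~a | ~b))) | (~d | (c & ~a)))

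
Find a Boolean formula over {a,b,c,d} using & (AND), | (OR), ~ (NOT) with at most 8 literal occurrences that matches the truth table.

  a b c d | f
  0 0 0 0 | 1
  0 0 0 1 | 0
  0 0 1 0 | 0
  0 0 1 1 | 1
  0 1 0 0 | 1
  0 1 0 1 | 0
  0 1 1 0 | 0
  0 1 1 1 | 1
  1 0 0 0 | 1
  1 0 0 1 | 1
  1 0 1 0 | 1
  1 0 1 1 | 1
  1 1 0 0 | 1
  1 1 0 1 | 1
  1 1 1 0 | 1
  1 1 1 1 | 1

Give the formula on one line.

  (a | d) = 0101010111111111
  ~d = 1010101010101010
  ~c = 1100110011001100
  (~d & ~c) = 1000100010001000
  ((a | d) | (~d & ~c)) = 1101110111111111
  (c | ~d) = 1011101110111011
  (((a | d) | (~d & ~c)) & (c | ~d)) = 1001100110111011
  (a | (((a | d) | (~d & ~c)) & (c | ~d))) = 1001100111111111

(a | (((a | d) | (~d & ~c)) & (c | ~d)))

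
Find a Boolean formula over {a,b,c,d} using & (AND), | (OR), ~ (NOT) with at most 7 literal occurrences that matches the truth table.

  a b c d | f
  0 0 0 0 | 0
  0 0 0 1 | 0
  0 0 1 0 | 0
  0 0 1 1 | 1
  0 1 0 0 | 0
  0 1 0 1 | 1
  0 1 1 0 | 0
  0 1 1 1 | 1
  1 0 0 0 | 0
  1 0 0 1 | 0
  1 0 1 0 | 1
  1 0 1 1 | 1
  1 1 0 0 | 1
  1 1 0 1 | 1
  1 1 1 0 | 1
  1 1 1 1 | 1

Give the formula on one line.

((b | c) & (a | d))

  (b | c) = 0011111100111111
  (a | d) = 0101010111111111
  ((b | c) & (a | d)) = 0001010100111111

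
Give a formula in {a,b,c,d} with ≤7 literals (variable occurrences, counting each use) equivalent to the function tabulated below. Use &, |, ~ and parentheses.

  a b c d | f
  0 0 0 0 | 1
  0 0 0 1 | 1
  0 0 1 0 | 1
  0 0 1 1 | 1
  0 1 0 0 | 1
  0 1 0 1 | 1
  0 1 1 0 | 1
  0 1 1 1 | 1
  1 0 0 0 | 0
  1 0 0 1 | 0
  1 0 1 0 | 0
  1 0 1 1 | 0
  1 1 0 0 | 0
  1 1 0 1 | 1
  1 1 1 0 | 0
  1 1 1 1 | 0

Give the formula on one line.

  ~c = 1100110011001100
  (~c & a) = 0000000011001100
  (b & (~c & a)) = 0000000000001100
  ((b & (~c & a)) & d) = 0000000000000100
  ~a = 1111111100000000
  (((b & (~c & a)) & d) | ~a) = 1111111100000100

(((b & (~c & a)) & d) | ~a)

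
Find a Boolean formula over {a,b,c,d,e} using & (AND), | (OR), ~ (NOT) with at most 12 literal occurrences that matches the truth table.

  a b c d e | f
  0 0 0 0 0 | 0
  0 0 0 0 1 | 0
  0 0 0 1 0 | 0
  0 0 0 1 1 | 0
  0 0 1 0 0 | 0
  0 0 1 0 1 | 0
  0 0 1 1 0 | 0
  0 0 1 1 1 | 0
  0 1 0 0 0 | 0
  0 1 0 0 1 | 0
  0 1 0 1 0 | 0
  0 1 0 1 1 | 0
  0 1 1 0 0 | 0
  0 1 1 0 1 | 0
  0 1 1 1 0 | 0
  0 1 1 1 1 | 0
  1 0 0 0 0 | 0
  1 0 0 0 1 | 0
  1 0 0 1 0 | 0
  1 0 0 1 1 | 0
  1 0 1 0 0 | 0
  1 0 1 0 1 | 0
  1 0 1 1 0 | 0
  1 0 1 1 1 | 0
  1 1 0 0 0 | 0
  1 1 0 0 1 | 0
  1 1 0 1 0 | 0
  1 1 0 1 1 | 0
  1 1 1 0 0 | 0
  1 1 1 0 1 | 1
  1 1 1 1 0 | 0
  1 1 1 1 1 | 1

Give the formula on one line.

  ~d = 11001100110011001100110011001100
  ~a = 11111111111111110000000000000000
  ~b = 11111111000000001111111100000000
  (~a & ~b) = 11111111000000000000000000000000
  (~d & (~a & ~b)) = 11001100000000000000000000000000
  ((~d & (~a & ~b)) | c) = 11001111000011110000111100001111
  (~a | e) = 11111111111111110101010101010101
  (~a | b) = 11111111111111110000000011111111
  ((~a | b) & a) = 00000000000000000000000011111111
  ((~a | e) & ((~a | b) & a)) = 00000000000000000000000001010101
  (((~d & (~a & ~b)) | c) & ((~a | e) & ((~a | b) & a))) = 00000000000000000000000000000101

(((~d & (~a & ~b)) | c) & ((~a | e) & ((~a | b) & a)))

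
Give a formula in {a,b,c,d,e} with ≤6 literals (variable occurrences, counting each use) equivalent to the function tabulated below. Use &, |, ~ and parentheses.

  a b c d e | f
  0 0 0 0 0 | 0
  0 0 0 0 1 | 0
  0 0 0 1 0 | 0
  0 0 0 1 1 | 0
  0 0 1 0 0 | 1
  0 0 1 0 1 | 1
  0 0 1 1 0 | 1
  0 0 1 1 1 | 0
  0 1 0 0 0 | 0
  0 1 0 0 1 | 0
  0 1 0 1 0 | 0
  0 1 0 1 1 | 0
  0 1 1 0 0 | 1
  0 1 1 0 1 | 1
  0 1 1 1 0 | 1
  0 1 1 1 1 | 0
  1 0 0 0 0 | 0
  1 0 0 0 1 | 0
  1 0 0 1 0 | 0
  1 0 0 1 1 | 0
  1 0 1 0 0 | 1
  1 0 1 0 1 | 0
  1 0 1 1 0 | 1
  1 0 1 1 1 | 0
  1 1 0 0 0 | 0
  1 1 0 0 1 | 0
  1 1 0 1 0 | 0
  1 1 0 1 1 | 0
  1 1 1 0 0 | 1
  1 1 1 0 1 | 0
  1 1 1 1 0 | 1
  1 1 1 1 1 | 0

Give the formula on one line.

((~e | (~d & ~a)) & c)

  ~e = 10101010101010101010101010101010
  ~d = 11001100110011001100110011001100
  ~a = 11111111111111110000000000000000
  (~d & ~a) = 11001100110011000000000000000000
  (~e | (~d & ~a)) = 11101110111011101010101010101010
  ((~e | (~d & ~a)) & c) = 00001110000011100000101000001010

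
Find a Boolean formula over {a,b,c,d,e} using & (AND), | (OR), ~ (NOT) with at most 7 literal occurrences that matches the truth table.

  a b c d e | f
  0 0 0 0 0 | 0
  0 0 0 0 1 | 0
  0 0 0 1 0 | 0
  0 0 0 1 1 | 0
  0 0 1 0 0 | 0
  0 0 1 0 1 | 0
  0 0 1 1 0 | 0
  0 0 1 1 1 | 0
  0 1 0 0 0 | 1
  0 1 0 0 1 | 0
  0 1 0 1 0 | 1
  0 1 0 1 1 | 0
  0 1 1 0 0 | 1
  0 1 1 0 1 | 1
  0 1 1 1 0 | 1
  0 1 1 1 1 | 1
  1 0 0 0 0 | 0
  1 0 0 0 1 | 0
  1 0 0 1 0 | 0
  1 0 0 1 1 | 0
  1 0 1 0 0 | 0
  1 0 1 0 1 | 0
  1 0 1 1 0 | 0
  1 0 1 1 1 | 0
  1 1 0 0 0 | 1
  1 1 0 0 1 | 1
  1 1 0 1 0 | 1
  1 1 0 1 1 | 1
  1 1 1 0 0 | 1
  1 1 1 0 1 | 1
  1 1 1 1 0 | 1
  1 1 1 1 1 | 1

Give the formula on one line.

(b & (a | ((c & ~a) | ((~d & ~b) | ~e))))

  ~a = 11111111111111110000000000000000
  (c & ~a) = 00001111000011110000000000000000
  ~d = 11001100110011001100110011001100
  ~b = 11111111000000001111111100000000
  (~d & ~b) = 11001100000000001100110000000000
  ~e = 10101010101010101010101010101010
  ((~d & ~b) | ~e) = 11101110101010101110111010101010
  ((c & ~a) | ((~d & ~b) | ~e)) = 11101111101011111110111010101010
  (a | ((c & ~a) | ((~d & ~b) | ~e))) = 11101111101011111111111111111111
  (b & (a | ((c & ~a) | ((~d & ~b) | ~e)))) = 00000000101011110000000011111111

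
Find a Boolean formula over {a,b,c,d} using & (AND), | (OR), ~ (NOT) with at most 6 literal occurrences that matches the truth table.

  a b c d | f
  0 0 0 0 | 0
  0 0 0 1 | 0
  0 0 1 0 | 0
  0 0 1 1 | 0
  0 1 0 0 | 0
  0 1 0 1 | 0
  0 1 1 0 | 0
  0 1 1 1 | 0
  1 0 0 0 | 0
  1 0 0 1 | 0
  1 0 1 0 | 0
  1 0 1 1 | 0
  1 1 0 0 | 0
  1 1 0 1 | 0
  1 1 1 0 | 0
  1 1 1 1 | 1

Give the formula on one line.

(b & (((a | ~c) & d) & c))

  ~c = 1100110011001100
  (a | ~c) = 1100110011111111
  ((a | ~c) & d) = 0100010001010101
  (((a | ~c) & d) & c) = 0000000000010001
  (b & (((a | ~c) & d) & c)) = 0000000000000001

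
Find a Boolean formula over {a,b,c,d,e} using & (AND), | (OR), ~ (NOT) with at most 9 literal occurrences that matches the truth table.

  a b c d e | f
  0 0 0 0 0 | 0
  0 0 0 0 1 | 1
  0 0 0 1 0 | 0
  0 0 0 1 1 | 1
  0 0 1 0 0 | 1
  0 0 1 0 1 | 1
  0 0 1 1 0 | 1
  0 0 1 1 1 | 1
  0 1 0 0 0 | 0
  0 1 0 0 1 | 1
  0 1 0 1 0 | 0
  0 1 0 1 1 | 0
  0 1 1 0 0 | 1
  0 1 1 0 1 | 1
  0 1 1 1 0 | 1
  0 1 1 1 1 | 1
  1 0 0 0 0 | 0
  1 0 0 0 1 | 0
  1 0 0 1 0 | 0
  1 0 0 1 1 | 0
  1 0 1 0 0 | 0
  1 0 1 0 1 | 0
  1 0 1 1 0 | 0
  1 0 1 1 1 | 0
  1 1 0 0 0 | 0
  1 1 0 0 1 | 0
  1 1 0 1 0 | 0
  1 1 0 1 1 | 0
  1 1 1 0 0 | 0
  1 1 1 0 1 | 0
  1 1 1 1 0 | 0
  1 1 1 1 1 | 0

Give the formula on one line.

(((c | ((~e | ~d) | ~b)) & ~a) & (c | ((~a | b) & e)))

  ~e = 10101010101010101010101010101010
  ~d = 11001100110011001100110011001100
  (~e | ~d) = 11101110111011101110111011101110
  ~b = 11111111000000001111111100000000
  ((~e | ~d) | ~b) = 11111111111011101111111111101110
  (c | ((~e | ~d) | ~b)) = 11111111111011111111111111101111
  ~a = 11111111111111110000000000000000
  ((c | ((~e | ~d) | ~b)) & ~a) = 11111111111011110000000000000000
  (~a | b) = 11111111111111110000000011111111
  ((~a | b) & e) = 01010101010101010000000001010101
  (c | ((~a | b) & e)) = 01011111010111110000111101011111
  (((c | ((~e | ~d) | ~b)) & ~a) & (c | ((~a | b) & e))) = 01011111010011110000000000000000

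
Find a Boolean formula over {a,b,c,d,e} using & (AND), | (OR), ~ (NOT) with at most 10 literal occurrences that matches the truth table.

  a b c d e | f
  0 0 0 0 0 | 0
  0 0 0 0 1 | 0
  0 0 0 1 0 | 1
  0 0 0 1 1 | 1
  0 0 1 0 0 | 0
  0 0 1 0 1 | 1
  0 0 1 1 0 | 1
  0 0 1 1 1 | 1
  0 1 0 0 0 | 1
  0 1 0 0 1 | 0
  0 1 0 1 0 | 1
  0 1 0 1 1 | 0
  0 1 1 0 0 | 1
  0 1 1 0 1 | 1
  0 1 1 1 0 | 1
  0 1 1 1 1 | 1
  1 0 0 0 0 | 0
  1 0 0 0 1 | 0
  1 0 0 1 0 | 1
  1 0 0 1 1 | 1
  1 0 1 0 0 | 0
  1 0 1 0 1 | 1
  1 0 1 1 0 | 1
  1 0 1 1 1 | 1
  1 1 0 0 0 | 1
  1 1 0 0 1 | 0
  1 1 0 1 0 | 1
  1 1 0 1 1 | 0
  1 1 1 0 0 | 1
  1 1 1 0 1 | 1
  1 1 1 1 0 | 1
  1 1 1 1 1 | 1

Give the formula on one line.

  (d | b) = 00110011111111110011001111111111
  (c & e) = 00000101000001010000010100000101
  ((d | b) | (c & e)) = 00110111111111110011011111111111
  ~b = 11111111000000001111111100000000
  (c | ~b) = 11111111000011111111111100001111
  (d & c) = 00000011000000110000001100000011
  ~e = 10101010101010101010101010101010
  ((d & c) | ~e) = 10101011101010111010101110101011
  ((c | ~b) | ((d & c) | ~e)) = 11111111101011111111111110101111
  (((d | b) | (c & e)) & ((c | ~b) | ((d & c) | ~e))) = 00110111101011110011011110101111

(((d | b) | (c & e)) & ((c | ~b) | ((d & c) | ~e)))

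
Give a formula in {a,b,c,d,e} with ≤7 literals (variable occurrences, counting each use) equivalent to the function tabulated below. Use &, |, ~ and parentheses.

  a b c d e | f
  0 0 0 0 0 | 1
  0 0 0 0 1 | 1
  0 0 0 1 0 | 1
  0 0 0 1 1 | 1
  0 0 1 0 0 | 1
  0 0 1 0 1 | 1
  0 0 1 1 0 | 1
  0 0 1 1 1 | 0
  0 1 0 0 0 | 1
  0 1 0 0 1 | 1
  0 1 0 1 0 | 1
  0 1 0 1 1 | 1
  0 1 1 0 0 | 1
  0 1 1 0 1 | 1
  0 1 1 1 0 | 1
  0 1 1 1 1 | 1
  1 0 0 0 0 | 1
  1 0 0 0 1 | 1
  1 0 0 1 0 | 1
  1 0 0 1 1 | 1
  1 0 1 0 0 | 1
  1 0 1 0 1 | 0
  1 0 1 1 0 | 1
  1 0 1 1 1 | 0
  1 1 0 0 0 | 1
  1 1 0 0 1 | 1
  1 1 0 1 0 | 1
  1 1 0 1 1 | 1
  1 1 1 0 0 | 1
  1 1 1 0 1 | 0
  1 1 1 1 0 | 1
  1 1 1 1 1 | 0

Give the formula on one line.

((~e | ~c) | (~a & ((~c | e) & (~d | b))))

  ~e = 10101010101010101010101010101010
  ~c = 11110000111100001111000011110000
  (~e | ~c) = 11111010111110101111101011111010
  ~a = 11111111111111110000000000000000
  (~c | e) = 11110101111101011111010111110101
  ~d = 11001100110011001100110011001100
  (~d | b) = 11001100111111111100110011111111
  ((~c | e) & (~d | b)) = 11000100111101011100010011110101
  (~a & ((~c | e) & (~d | b))) = 11000100111101010000000000000000
  ((~e | ~c) | (~a & ((~c | e) & (~d | b)))) = 11111110111111111111101011111010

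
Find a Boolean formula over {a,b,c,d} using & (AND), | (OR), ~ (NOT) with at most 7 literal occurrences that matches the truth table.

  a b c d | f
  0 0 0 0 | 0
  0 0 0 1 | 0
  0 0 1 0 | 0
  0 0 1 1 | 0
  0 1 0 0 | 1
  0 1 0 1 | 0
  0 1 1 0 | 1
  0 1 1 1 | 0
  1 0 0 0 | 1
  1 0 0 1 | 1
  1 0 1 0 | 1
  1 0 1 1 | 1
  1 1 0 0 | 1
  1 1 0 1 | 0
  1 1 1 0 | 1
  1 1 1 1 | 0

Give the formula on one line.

((~d | (a & ~b)) & (a | b))

  ~d = 1010101010101010
  ~b = 1111000011110000
  (a & ~b) = 0000000011110000
  (~d | (a & ~b)) = 1010101011111010
  (a | b) = 0000111111111111
  ((~d | (a & ~b)) & (a | b)) = 0000101011111010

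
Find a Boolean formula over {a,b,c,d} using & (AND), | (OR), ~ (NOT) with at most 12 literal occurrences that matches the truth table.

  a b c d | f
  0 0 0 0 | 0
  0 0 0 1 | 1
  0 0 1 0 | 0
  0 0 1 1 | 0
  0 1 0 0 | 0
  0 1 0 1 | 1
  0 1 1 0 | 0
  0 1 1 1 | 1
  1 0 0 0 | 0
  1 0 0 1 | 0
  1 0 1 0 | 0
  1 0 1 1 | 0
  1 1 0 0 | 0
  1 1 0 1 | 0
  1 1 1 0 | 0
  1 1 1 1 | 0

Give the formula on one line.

((((~c & (b & a)) | ((b | ~c) & ~b)) | b) & (d & ~a))

  ~c = 1100110011001100
  (b & a) = 0000000000001111
  (~c & (b & a)) = 0000000000001100
  (b | ~c) = 1100111111001111
  ~b = 1111000011110000
  ((b | ~c) & ~b) = 1100000011000000
  ((~c & (b & a)) | ((b | ~c) & ~b)) = 1100000011001100
  (((~c & (b & a)) | ((b | ~c) & ~b)) | b) = 1100111111001111
  ~a = 1111111100000000
  (d & ~a) = 0101010100000000
  ((((~c & (b & a)) | ((b | ~c) & ~b)) | b) & (d & ~a)) = 0100010100000000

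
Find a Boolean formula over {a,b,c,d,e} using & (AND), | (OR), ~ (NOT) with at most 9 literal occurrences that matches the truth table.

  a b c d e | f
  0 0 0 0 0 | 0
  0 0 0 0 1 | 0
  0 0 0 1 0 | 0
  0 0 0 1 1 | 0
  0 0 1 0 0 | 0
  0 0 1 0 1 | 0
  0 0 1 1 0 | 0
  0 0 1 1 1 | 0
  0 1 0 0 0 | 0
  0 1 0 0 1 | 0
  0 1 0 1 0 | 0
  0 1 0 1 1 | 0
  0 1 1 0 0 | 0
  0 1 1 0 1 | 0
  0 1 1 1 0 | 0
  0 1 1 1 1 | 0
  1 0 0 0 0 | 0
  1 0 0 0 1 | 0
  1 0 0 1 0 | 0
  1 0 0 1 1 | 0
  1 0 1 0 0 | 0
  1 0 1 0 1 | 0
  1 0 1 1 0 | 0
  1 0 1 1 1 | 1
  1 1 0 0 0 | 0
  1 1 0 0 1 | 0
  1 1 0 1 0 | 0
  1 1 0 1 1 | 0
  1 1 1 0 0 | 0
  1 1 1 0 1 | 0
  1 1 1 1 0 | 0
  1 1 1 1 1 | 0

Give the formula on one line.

((((c | (~a & ~b)) | ~a) & d) & ((e | ~a) & (~b & a)))

  ~a = 11111111111111110000000000000000
  ~b = 11111111000000001111111100000000
  (~a & ~b) = 11111111000000000000000000000000
  (c | (~a & ~b)) = 11111111000011110000111100001111
  ((c | (~a & ~b)) | ~a) = 11111111111111110000111100001111
  (((c | (~a & ~b)) | ~a) & d) = 00110011001100110000001100000011
  (e | ~a) = 11111111111111110101010101010101
  (~b & a) = 00000000000000001111111100000000
  ((e | ~a) & (~b & a)) = 00000000000000000101010100000000
  ((((c | (~a & ~b)) | ~a) & d) & ((e | ~a) & (~b & a))) = 00000000000000000000000100000000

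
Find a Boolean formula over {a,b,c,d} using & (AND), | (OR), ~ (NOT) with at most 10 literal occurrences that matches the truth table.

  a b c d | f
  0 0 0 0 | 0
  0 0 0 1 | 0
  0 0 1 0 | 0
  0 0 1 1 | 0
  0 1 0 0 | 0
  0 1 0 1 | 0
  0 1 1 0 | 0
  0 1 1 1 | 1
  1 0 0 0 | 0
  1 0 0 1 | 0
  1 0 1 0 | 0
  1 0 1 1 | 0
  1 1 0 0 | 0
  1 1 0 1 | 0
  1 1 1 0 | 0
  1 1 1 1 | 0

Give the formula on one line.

  ~a = 1111111100000000
  (d & ~a) = 0101010100000000
  ~b = 1111000011110000
  (c & ~b) = 0011000000110000
  ((d & ~a) | (c & ~b)) = 0111010100110000
  (((d & ~a) | (c & ~b)) & c) = 0011000100110000
  (a & b) = 0000000000001111
  (b & d) = 0000010100000101
  ((a & b) | (b & d)) = 0000010100001111
  ((((d & ~a) | (c & ~b)) & c) & ((a & b) | (b & d))) = 0000000100000000

((((d & ~a) | (c & ~b)) & c) & ((a & b) | (b & d)))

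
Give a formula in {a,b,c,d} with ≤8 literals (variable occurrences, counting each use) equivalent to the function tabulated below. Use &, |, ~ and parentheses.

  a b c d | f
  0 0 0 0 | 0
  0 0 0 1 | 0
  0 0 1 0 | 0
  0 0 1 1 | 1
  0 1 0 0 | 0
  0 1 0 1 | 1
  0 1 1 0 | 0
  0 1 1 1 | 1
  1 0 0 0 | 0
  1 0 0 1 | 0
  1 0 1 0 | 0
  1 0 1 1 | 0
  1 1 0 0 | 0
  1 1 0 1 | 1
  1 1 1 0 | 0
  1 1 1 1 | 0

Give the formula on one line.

  ~c = 1100110011001100
  ~a = 1111111100000000
  (~c | ~a) = 1111111111001100
  (d & (~c | ~a)) = 0101010101000100
  ~d = 1010101010101010
  (~d | b) = 1010111110101111
  (c | ~d) = 1011101110111011
  ((~d | b) | (c | ~d)) = 1011111110111111
  ((d & (~c | ~a)) & ((~d | b) | (c | ~d))) = 0001010100000100

((d & (~c | ~a)) & ((~d | b) | (c | ~d)))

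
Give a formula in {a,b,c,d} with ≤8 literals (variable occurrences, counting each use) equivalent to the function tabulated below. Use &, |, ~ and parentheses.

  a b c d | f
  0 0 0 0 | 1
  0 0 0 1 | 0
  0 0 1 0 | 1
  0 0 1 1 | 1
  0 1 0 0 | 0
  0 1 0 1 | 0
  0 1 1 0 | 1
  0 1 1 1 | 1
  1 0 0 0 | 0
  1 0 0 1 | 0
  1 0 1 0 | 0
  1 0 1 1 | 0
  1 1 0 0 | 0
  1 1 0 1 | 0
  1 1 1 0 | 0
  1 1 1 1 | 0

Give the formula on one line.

  ~d = 1010101010101010
  ~b = 1111000011110000
  (~b | d) = 1111010111110101
  (~d & (~b | d)) = 1010000010100000
  (c | (~d & (~b | d))) = 1011001110110011
  ~a = 1111111100000000
  ((c | (~d & (~b | d))) & ~a) = 1011001100000000

((c | (~d & (~b | d))) & ~a)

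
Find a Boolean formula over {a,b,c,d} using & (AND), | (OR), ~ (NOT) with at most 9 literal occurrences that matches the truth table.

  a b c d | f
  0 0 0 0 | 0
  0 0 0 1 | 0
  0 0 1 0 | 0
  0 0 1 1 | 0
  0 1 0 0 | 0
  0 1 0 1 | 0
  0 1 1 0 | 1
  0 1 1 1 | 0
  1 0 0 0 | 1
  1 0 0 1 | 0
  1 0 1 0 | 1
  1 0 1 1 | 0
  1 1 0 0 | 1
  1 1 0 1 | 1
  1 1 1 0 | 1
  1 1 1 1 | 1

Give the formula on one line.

((a | (~d & (b & c))) & (b | ~d))

  ~d = 1010101010101010
  (b & c) = 0000001100000011
  (~d & (b & c)) = 0000001000000010
  (a | (~d & (b & c))) = 0000001011111111
  (b | ~d) = 1010111110101111
  ((a | (~d & (b & c))) & (b | ~d)) = 0000001010101111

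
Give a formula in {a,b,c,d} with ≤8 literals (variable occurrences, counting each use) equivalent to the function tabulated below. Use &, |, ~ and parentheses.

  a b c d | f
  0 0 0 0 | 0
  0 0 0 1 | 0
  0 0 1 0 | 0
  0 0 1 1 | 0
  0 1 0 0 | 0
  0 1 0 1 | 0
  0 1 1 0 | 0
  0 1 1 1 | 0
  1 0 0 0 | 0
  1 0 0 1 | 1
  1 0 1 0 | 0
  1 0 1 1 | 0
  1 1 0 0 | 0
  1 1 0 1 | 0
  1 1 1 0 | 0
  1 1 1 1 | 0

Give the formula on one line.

((~b & d) & (((a & (d | ~c)) | c) & ~c))

  ~b = 1111000011110000
  (~b & d) = 0101000001010000
  ~c = 1100110011001100
  (d | ~c) = 1101110111011101
  (a & (d | ~c)) = 0000000011011101
  ((a & (d | ~c)) | c) = 0011001111111111
  (((a & (d | ~c)) | c) & ~c) = 0000000011001100
  ((~b & d) & (((a & (d | ~c)) | c) & ~c)) = 0000000001000000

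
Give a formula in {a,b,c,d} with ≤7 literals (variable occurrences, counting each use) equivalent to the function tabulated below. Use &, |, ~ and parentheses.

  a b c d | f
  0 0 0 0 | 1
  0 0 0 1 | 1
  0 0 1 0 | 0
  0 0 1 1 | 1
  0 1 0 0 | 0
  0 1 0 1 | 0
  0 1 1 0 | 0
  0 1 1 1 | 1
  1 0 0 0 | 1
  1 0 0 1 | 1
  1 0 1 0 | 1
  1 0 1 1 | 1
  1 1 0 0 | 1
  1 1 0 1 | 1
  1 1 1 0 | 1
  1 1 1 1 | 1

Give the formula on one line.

  ~b = 1111000011110000
  ~c = 1100110011001100
  (~b & ~c) = 1100000011000000
  (c & d) = 0001000100010001
  ((c & d) | a) = 0001000111111111
  ((~b & ~c) | ((c & d) | a)) = 1101000111111111

((~b & ~c) | ((c & d) | a))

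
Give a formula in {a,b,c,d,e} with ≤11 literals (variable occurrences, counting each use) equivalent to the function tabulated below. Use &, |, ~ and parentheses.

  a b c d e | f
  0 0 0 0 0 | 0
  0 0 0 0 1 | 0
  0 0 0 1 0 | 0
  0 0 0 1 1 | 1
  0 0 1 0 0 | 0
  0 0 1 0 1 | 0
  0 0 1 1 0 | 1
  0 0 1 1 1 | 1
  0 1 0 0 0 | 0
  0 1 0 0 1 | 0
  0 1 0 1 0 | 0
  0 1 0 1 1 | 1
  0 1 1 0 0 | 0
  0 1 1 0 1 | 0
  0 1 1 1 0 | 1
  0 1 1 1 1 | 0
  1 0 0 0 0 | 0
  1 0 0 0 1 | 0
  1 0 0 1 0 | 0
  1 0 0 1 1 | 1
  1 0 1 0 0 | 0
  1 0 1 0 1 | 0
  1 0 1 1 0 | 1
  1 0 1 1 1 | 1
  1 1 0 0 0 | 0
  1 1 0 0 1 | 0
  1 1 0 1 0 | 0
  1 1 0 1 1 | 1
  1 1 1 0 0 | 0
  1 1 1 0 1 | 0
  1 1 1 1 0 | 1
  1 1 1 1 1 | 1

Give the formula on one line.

((((~e | ~c) | (b & a)) | ~b) & ((c | e) & d))

  ~e = 10101010101010101010101010101010
  ~c = 11110000111100001111000011110000
  (~e | ~c) = 11111010111110101111101011111010
  (b & a) = 00000000000000000000000011111111
  ((~e | ~c) | (b & a)) = 11111010111110101111101011111111
  ~b = 11111111000000001111111100000000
  (((~e | ~c) | (b & a)) | ~b) = 11111111111110101111111111111111
  (c | e) = 01011111010111110101111101011111
  ((c | e) & d) = 00010011000100110001001100010011
  ((((~e | ~c) | (b & a)) | ~b) & ((c | e) & d)) = 00010011000100100001001100010011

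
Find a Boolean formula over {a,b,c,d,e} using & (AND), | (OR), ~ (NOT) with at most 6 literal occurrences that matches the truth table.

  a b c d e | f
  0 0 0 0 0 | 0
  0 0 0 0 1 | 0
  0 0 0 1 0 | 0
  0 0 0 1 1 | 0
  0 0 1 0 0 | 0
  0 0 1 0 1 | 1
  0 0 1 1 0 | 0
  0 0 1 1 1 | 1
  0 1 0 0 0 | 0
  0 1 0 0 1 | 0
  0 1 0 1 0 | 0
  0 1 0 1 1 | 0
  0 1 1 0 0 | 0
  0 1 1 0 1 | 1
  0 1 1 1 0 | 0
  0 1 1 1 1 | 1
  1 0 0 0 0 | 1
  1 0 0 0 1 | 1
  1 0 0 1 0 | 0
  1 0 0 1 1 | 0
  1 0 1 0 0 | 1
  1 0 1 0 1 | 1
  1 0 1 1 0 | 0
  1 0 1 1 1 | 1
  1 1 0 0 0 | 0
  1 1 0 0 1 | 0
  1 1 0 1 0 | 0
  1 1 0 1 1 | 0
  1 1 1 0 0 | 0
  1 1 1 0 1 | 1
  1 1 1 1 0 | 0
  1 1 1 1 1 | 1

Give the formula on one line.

((~b & (a & ~d)) | (e & c))

  ~b = 11111111000000001111111100000000
  ~d = 11001100110011001100110011001100
  (a & ~d) = 00000000000000001100110011001100
  (~b & (a & ~d)) = 00000000000000001100110000000000
  (e & c) = 00000101000001010000010100000101
  ((~b & (a & ~d)) | (e & c)) = 00000101000001011100110100000101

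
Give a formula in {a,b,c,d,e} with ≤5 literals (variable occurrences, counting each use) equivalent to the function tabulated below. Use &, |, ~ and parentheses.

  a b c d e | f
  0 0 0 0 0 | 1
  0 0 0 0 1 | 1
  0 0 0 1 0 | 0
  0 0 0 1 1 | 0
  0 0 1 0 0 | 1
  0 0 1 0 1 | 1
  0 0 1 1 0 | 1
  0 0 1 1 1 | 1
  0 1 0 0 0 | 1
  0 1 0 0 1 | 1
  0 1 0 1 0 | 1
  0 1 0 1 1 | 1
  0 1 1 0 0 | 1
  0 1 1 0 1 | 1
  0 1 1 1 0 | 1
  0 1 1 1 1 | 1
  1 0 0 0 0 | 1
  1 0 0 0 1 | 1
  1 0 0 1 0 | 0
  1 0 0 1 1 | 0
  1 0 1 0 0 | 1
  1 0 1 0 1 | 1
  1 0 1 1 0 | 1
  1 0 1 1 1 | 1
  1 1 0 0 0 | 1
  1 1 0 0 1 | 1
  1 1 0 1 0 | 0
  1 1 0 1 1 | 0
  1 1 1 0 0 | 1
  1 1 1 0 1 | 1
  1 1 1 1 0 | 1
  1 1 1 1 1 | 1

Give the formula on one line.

  ~a = 11111111111111110000000000000000
  (~a & b) = 00000000111111110000000000000000
  ((~a & b) | c) = 00001111111111110000111100001111
  ~d = 11001100110011001100110011001100
  (((~a & b) | c) | ~d) = 11001111111111111100111111001111

(((~a & b) | c) | ~d)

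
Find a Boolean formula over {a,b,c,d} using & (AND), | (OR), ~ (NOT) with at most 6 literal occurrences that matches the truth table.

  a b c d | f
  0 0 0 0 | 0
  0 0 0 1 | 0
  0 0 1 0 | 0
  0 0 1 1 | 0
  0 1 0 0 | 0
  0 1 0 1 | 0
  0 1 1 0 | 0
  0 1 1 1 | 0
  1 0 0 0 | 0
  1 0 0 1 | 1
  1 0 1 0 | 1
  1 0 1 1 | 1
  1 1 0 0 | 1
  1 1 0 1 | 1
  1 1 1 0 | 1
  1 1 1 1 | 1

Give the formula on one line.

((~a | (c | (b | d))) & a)

  ~a = 1111111100000000
  (b | d) = 0101111101011111
  (c | (b | d)) = 0111111101111111
  (~a | (c | (b | d))) = 1111111101111111
  ((~a | (c | (b | d))) & a) = 0000000001111111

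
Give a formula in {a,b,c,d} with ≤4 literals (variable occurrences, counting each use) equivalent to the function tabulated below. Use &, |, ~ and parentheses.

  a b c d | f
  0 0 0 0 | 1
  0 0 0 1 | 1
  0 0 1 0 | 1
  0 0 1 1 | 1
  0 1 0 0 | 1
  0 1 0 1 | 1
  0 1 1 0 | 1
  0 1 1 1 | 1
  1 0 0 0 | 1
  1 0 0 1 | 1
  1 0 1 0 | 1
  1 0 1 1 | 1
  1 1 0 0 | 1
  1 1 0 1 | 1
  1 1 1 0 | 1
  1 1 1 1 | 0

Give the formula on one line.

  ~b = 1111000011110000
  ~d = 1010101010101010
  ~c = 1100110011001100
  (~d | ~c) = 1110111011101110
  (~b | (~d | ~c)) = 1111111011111110
  ~a = 1111111100000000
  ((~b | (~d | ~c)) | ~a) = 1111111111111110

((~b | (~d | ~c)) | ~a)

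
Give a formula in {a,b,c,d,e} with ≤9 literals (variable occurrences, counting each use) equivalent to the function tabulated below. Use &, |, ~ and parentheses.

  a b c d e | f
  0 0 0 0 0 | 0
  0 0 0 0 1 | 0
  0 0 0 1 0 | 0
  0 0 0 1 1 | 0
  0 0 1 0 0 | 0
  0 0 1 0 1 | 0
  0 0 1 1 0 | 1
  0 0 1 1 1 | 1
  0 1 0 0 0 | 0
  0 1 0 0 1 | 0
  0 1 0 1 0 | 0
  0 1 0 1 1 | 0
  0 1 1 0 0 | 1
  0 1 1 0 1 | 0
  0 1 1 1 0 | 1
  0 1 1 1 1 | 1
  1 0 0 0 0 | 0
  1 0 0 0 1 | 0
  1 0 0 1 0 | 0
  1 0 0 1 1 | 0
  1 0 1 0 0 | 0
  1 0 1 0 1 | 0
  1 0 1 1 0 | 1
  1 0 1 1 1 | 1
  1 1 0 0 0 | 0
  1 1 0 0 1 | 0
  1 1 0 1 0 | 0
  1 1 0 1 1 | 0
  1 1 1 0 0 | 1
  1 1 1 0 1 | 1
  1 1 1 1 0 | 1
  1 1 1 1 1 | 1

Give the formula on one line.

  (c | e) = 01011111010111110101111101011111
  ((c | e) & d) = 00010011000100110001001100010011
  (((c | e) & d) | b) = 00010011111111110001001111111111
  (a & c) = 00000000000000000000111100001111
  ~e = 10101010101010101010101010101010
  (d | ~e) = 10111011101110111011101110111011
  ((d | ~e) & c) = 00001011000010110000101100001011
  ((a & c) | ((d | ~e) & c)) = 00001011000010110000111100001111
  ((((c | e) & d) | b) & ((a & c) | ((d | ~e) & c))) = 00000011000010110000001100001111

((((c | e) & d) | b) & ((a & c) | ((d | ~e) & c)))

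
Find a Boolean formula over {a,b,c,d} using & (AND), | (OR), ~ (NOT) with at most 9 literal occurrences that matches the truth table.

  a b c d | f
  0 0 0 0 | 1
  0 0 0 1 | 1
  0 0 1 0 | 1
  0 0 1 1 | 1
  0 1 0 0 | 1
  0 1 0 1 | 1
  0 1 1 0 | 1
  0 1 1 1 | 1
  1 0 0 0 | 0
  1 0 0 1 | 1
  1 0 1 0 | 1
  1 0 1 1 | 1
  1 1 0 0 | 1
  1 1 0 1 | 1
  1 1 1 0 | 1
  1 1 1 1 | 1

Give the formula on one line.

(((~b | ~c) & (b | d)) | ((~a | d) | (a & c)))

  ~b = 1111000011110000
  ~c = 1100110011001100
  (~b | ~c) = 1111110011111100
  (b | d) = 0101111101011111
  ((~b | ~c) & (b | d)) = 0101110001011100
  ~a = 1111111100000000
  (~a | d) = 1111111101010101
  (a & c) = 0000000000110011
  ((~a | d) | (a & c)) = 1111111101110111
  (((~b | ~c) & (b | d)) | ((~a | d) | (a & c))) = 1111111101111111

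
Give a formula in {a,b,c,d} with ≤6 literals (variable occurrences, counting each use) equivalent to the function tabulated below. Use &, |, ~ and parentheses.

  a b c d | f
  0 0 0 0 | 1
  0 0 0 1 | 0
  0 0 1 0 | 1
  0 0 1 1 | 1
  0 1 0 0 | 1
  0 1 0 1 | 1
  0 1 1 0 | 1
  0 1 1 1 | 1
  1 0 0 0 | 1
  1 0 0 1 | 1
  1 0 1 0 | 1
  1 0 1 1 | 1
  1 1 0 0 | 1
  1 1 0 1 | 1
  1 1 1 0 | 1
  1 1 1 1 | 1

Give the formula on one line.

  (a | c) = 0011001111111111
  ~d = 1010101010101010
  (~d | b) = 1010111110101111
  ((a | c) | (~d | b)) = 1011111111111111

((a | c) | (~d | b))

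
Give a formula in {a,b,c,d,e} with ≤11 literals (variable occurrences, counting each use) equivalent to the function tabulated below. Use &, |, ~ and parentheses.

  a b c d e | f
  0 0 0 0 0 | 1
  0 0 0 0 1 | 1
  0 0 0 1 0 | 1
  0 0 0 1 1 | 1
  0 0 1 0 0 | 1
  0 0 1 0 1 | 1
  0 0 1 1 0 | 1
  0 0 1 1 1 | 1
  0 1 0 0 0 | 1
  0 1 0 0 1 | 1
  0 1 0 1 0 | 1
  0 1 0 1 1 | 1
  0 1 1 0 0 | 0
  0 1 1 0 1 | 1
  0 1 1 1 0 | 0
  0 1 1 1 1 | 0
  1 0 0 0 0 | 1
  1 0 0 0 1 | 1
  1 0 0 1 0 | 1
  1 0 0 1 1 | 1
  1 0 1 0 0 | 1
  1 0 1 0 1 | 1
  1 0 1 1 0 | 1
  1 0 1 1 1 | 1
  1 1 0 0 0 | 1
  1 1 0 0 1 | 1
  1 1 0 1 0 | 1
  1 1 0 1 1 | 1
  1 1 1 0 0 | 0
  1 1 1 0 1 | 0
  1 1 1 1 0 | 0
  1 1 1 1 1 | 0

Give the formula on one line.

((((~a & ~d) | ~b) & ((~b & c) | (e | d))) | ~c)

  ~a = 11111111111111110000000000000000
  ~d = 11001100110011001100110011001100
  (~a & ~d) = 11001100110011000000000000000000
  ~b = 11111111000000001111111100000000
  ((~a & ~d) | ~b) = 11111111110011001111111100000000
  (~b & c) = 00001111000000000000111100000000
  (e | d) = 01110111011101110111011101110111
  ((~b & c) | (e | d)) = 01111111011101110111111101110111
  (((~a & ~d) | ~b) & ((~b & c) | (e | d))) = 01111111010001000111111100000000
  ~c = 11110000111100001111000011110000
  ((((~a & ~d) | ~b) & ((~b & c) | (e | d))) | ~c) = 11111111111101001111111111110000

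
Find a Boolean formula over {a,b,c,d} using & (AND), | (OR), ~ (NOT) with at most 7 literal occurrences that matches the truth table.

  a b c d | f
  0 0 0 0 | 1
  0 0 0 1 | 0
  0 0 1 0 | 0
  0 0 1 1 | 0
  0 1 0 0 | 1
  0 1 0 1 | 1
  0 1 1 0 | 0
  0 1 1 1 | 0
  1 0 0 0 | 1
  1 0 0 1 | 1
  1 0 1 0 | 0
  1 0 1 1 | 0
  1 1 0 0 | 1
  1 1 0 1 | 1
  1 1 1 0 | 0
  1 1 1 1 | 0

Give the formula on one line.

(~c & (b | (a | ~d)))

  ~c = 1100110011001100
  ~d = 1010101010101010
  (a | ~d) = 1010101011111111
  (b | (a | ~d)) = 1010111111111111
  (~c & (b | (a | ~d))) = 1000110011001100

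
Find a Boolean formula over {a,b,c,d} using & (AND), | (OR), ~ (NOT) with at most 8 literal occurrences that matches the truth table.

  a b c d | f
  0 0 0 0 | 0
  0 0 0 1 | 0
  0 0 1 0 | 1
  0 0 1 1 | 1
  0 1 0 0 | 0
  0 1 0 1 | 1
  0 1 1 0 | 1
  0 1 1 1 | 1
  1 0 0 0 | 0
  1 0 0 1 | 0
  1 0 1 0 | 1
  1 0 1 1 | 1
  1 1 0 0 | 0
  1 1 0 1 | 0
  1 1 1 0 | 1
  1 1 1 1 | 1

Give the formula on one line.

((c | b) & ((a | (c | d)) & (~a | c)))

  (c | b) = 0011111100111111
  (c | d) = 0111011101110111
  (a | (c | d)) = 0111011111111111
  ~a = 1111111100000000
  (~a | c) = 1111111100110011
  ((a | (c | d)) & (~a | c)) = 0111011100110011
  ((c | b) & ((a | (c | d)) & (~a | c))) = 0011011100110011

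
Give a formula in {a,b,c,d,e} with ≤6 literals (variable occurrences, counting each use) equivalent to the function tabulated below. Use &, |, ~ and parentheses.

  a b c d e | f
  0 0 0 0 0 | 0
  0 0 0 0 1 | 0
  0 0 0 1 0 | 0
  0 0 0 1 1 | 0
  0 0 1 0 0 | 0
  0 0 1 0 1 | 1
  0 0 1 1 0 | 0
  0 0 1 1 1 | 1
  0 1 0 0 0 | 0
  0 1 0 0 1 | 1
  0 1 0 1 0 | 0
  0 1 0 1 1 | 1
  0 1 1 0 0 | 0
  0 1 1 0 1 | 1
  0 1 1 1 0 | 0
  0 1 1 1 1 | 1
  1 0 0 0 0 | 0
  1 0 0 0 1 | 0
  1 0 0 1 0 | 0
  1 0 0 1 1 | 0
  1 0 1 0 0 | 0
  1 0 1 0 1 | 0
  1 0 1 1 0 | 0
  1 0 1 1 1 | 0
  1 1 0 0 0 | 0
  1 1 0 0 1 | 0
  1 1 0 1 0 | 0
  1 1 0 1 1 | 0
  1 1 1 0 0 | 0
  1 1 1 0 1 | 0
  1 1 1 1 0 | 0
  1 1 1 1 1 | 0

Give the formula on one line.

  (b | c) = 00001111111111110000111111111111
  ~a = 11111111111111110000000000000000
  (~a & e) = 01010101010101010000000000000000
  ((b | c) & (~a & e)) = 00000101010101010000000000000000

((b | c) & (~a & e))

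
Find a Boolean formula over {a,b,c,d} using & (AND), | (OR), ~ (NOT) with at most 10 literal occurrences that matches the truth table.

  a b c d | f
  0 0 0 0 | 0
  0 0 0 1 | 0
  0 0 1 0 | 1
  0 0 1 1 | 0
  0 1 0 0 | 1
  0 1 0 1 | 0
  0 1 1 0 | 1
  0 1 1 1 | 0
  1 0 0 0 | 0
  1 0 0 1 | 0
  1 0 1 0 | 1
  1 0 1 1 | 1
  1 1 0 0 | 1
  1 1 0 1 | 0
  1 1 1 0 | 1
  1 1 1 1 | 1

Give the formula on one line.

((c | (b & ~d)) & ((a | (b & (d & ~c))) | (a | ~d)))

  ~d = 1010101010101010
  (b & ~d) = 0000101000001010
  (c | (b & ~d)) = 0011101100111011
  ~c = 1100110011001100
  (d & ~c) = 0100010001000100
  (b & (d & ~c)) = 0000010000000100
  (a | (b & (d & ~c))) = 0000010011111111
  (a | ~d) = 1010101011111111
  ((a | (b & (d & ~c))) | (a | ~d)) = 1010111011111111
  ((c | (b & ~d)) & ((a | (b & (d & ~c))) | (a | ~d))) = 0010101000111011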